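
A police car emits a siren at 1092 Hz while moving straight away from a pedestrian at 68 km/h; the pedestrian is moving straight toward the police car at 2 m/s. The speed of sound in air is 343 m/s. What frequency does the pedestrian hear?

1041 Hz

68 km/h = 18.89 m/s.
With source receding and observer approaching, f' = f · (v + v_o)/(v + v_s).
f' = 1092 × (343 + 2)/(343 + 18.89) = 1092 × 345/361.89 ≈ 1041 Hz.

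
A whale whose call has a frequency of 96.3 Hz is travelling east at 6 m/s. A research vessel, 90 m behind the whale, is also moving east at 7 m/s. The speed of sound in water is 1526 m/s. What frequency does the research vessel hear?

The research vessel is behind, so the whale is moving away from it while the research vessel is moving toward the whale.
General Doppler shift: f' = f · (v + v_o)/(v + v_s).
f' = 96.3 × (1526 + 7)/(1526 + 6) = 96.3 × 1533/1532 ≈ 96 Hz.

96 Hz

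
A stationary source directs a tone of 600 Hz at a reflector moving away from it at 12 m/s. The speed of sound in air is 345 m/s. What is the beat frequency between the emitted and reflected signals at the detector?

The reflector first receives the wave as a moving observer: f₁ = f₀ · (v − u)/v = 600 × (345 − 12)/345 ≈ 579.1 Hz.
On reflection it acts as a source moving away from the stationary detector: f₂ = f₁ · v/(v + u) = 579.1 × 345/357 ≈ 559.7 Hz.
Beat frequency: |f₂ − f₀| = 2u·f₀/(v + u) = 2 × 12 × 600/357 ≈ 40.3 Hz.

40.3 Hz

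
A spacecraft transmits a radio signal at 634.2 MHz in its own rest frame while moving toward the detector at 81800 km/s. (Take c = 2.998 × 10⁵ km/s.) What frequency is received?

839.1 MHz

β = v/c = 81800/299800 = 0.2728.
Relativistic Doppler for frequency: f' = f₀ · √((1 + β)/(1 − β)).
f' = 634.2 × √(1.2728/0.7272) = 634.2 × 1.32305 ≈ 839.1 MHz.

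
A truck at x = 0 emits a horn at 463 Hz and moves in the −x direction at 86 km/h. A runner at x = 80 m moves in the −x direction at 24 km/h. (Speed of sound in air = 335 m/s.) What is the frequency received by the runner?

86 km/h = 23.89 m/s; 24 km/h = 6.667 m/s.
The observer lies on the +x side, so the source is heading away from the observer and the observer is heading toward the source.
General Doppler shift: f' = f · (v + v_o)/(v + v_s).
f' = 463 × (335 + 6.667)/(335 + 23.89) = 463 × 341.67/358.89 ≈ 441 Hz.

441 Hz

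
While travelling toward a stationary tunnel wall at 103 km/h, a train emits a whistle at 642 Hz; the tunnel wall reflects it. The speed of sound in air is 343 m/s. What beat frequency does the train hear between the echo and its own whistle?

117 Hz

103 km/h = 28.61 m/s.
The tunnel wall receives the sound from a moving source: f₁ = f₀ · v/(v − v_e) = 642 × 343/314.39 ≈ 700.4 Hz.
On the return leg the train is a moving observer: f₂ = f₁ · (v + v_e)/v = 700.4 × 371.61/343 ≈ 758.9 Hz.
Equivalently f₂ = f₀ · (v + v_e)/(v − v_e).
Beat against the emitted tone: |f₂ − f₀| = 2v_e·f₀/(v − v_e) = 2 × 28.61 × 642/314.39 ≈ 117 Hz.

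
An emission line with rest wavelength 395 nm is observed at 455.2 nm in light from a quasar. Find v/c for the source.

λ'/λ₀ = 1.1524 > 1 (redshift), so the source is receding.
λ'/λ₀ = √((1 + β)/(1 − β)) for a receding source ⇒ β = (r² − 1)/(r² + 1) with r = λ'/λ₀.
β = (1.3280 − 1)/(1.3280 + 1) ≈ 0.141.

0.141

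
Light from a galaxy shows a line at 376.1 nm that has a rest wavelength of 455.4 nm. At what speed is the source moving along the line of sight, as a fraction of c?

0.189c

λ'/λ₀ = 0.8259 < 1 (blueshift), so the source is approaching.
λ'/λ₀ = √((1 − β)/(1 + β)) for an approaching source ⇒ β = (1 − r²)/(1 + r²) with r = λ'/λ₀.
β = (1 − 0.6821)/(1 + 0.6821) ≈ 0.189.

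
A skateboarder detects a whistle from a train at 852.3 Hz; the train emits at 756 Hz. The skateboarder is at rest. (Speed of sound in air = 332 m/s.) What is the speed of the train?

f' > f, so the train is approaching.
f' = f · v/(v − v_s) ⇒ v_s = v · |1 − f/f'|.
v_s = 332 × |1 − 756/852.3| = 332 × 0.113 ≈ 38 m/s.

38 m/s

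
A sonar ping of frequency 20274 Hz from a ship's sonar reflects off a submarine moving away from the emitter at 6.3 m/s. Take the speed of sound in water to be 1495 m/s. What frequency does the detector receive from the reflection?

20104 Hz

At the submarine (a moving observer), f₁ = f₀ · (v − u)/v = 20274 × 1488.7/1495 ≈ 20189 Hz.
The reflection then acts as a moving source: f₂ = f₁ · v/(v + u) ≈ 20104 Hz.
Equivalently f₂ = f₀ · (v − u)/(v + u).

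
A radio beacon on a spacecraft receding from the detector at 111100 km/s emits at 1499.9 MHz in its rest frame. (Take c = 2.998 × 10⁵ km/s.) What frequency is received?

1016.4 MHz

β = v/c = 111100/299800 = 0.3706.
Relativistic Doppler for frequency: f' = f₀ · √((1 − β)/(1 + β)).
f' = 1499.9 × √(0.6294/1.3706) = 1499.9 × 0.67767 ≈ 1016.4 MHz.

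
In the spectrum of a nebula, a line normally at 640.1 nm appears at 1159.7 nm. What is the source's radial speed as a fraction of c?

0.533c

λ'/λ₀ = 1.8117 > 1 (redshift), so the source is receding.
λ'/λ₀ = √((1 + β)/(1 − β)) for a receding source ⇒ β = (r² − 1)/(r² + 1) with r = λ'/λ₀.
β = (3.2824 − 1)/(3.2824 + 1) ≈ 0.533.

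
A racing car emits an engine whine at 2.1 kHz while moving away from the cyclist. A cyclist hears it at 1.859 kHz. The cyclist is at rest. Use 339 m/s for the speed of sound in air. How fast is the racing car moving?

f' = f · v/(v + v_s) ⇒ v_s = v · |1 − f/f'|.
v_s = 339 × |1 − 2.1/1.859| = 339 × 0.1296 ≈ 44 m/s.

44 m/s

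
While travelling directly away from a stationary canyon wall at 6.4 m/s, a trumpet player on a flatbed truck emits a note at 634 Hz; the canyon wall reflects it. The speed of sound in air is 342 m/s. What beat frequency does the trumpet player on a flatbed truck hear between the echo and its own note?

23.3 Hz

The canyon wall receives the sound from a moving source: f₁ = f₀ · v/(v + v_e) = 634 × 342/348.4 ≈ 622.4 Hz.
On the return leg the trumpet player on a flatbed truck is a moving observer: f₂ = f₁ · (v − v_e)/v = 622.4 × 335.6/342 ≈ 610.7 Hz.
Equivalently f₂ = f₀ · (v − v_e)/(v + v_e).
Beat against the emitted tone: |f₂ − f₀| = 2v_e·f₀/(v + v_e) = 2 × 6.4 × 634/348.4 ≈ 23.3 Hz.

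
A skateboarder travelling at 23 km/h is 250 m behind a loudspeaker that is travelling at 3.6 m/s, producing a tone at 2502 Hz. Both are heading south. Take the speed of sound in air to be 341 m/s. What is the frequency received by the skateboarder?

23 km/h = 6.389 m/s.
The skateboarder is behind, so the loudspeaker is moving away from it while the skateboarder is moving toward the loudspeaker.
With source receding and observer approaching, f' = f · (v + v_o)/(v + v_s).
f' = 2502 × (341 + 6.389)/(341 + 3.6) = 2502 × 347.39/344.6 ≈ 2522 Hz.

2522 Hz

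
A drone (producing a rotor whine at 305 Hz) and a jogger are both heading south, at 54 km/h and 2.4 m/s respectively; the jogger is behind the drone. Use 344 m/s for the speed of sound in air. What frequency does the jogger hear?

54 km/h = 15 m/s.
The jogger is behind, so the drone is moving away from it while the jogger is moving toward the drone.
With source receding and observer approaching, f' = f · (v + v_o)/(v + v_s).
f' = 305 × (344 + 2.4)/(344 + 15) = 305 × 346.4/359 ≈ 294 Hz.

294 Hz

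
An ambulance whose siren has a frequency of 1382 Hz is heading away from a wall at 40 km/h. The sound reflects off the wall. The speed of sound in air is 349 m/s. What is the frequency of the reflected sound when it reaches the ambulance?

40 km/h = 11.11 m/s.
The wall receives the sound from a moving source: f₁ = f₀ · v/(v + v_e) = 1382 × 349/360.11 ≈ 1339 Hz.
On the return leg the ambulance is a moving observer: f₂ = f₁ · (v − v_e)/v = 1339 × 337.89/349 ≈ 1297 Hz.

1297 Hz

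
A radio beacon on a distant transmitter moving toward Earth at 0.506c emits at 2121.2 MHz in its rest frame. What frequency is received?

3703.7 MHz

Relativistic Doppler for frequency: f' = f₀ · √((1 + β)/(1 − β)).
f' = 2121.2 × √(1.5060/0.4940) = 2121.2 × 1.74602 ≈ 3703.7 MHz.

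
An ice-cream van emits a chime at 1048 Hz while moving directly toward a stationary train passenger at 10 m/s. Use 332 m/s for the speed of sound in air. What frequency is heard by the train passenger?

Only the source moves, toward the listener, so f' = f · v/(v − v_s).
f' = 1048 × 332/(332 − 10) = 1048 × 332/322 ≈ 1081 Hz.

1081 Hz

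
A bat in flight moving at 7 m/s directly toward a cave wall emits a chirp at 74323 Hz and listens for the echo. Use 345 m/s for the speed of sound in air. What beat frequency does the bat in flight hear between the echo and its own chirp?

3078 Hz

The cave wall receives the sound from a moving source: f₁ = f₀ · v/(v − v_e) = 74323 × 345/338 ≈ 75862 Hz.
On the return leg the bat in flight is a moving observer: f₂ = f₁ · (v + v_e)/v = 75862 × 352/345 ≈ 77401 Hz.
Beat against the emitted tone: |f₂ − f₀| = 2v_e·f₀/(v − v_e) = 2 × 7 × 74323/338 ≈ 3078 Hz.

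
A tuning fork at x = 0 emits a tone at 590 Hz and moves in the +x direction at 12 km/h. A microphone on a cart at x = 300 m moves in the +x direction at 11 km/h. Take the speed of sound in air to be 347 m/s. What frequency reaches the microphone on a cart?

12 km/h = 3.333 m/s; 11 km/h = 3.056 m/s.
The observer lies on the +x side, so the source is heading toward the observer and the observer is heading away from the source.
With source approaching and observer receding, f' = f · (v − v_o)/(v − v_s).
f' = 590 × (347 − 3.056)/(347 − 3.333) = 590 × 343.94/343.67 ≈ 590 Hz.

590 Hz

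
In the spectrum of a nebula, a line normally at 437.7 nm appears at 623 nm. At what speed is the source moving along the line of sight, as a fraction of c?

0.339

λ'/λ₀ = 1.4233 > 1 (redshift), so the source is receding.
λ'/λ₀ = √((1 + β)/(1 − β)) for a receding source ⇒ β = (r² − 1)/(r² + 1) with r = λ'/λ₀.
β = (2.0259 − 1)/(2.0259 + 1) ≈ 0.339.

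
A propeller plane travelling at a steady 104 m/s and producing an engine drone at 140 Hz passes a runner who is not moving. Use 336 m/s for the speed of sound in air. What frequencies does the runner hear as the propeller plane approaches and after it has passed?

Approaching: f₁ = f · v/(v − v_s) = 140 × 336/232 ≈ 203 Hz.
Receding: f₂ = f · v/(v + v_s) = 140 × 336/440 ≈ 107 Hz.

203 Hz approaching; 107 Hz receding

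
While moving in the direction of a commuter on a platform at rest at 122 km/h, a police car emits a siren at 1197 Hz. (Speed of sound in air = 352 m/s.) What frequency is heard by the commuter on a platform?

122 km/h = 33.89 m/s.
With the source moving toward a stationary observer, f' = f · v/(v − v_s).
f' = 1197 × 352/(352 − 33.89) = 1197 × 352/318.1 ≈ 1325 Hz.

1325 Hz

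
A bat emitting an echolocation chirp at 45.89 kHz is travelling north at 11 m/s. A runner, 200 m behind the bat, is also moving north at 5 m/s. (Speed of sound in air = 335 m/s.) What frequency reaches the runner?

The runner is behind, so the bat is moving away from it while the runner is moving toward the bat.
General Doppler shift: f' = f · (v + v_o)/(v + v_s).
f' = 45.89 × (335 + 5)/(335 + 11) = 45.89 × 340/346 ≈ 45.1 kHz.

45.1 kHz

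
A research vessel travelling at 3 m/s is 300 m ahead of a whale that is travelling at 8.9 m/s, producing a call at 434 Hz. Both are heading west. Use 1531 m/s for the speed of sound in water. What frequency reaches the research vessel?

436 Hz

The research vessel is ahead, so the whale is moving toward it while the research vessel is moving away from the whale.
With source approaching and observer receding, f' = f · (v − v_o)/(v − v_s).
f' = 434 × (1531 − 3)/(1531 − 8.9) = 434 × 1528/1522.1 ≈ 436 Hz.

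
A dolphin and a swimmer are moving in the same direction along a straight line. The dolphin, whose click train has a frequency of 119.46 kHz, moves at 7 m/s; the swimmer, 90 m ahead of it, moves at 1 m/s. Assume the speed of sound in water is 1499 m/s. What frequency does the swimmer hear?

119.9 kHz

The swimmer is ahead, so the dolphin is moving toward it while the swimmer is moving away from the dolphin.
With source approaching and observer receding, f' = f · (v − v_o)/(v − v_s).
f' = 119.46 × (1499 − 1)/(1499 − 7) = 119.46 × 1498/1492 ≈ 119.9 kHz.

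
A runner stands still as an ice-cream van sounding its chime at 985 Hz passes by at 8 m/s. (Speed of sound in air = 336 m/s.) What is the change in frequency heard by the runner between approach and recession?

46.9 Hz

Approaching: f₁ = f · v/(v − v_s) = 985 × 336/328 ≈ 1009.0 Hz.
Receding: f₂ = f · v/(v + v_s) = 985 × 336/344 ≈ 962.1 Hz.
Drop: f₁ − f₂ = 2f·v·v_s/(v² − v_s²) = 2 × 985 × 336 × 8/(336² − 8²) ≈ 46.9 Hz.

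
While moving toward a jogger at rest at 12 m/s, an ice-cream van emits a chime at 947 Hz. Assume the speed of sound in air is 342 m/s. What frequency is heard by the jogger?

981 Hz

With the source moving toward a stationary observer, f' = f · v/(v − v_s).
f' = 947 × 342/(342 − 12) = 947 × 342/330 ≈ 981 Hz.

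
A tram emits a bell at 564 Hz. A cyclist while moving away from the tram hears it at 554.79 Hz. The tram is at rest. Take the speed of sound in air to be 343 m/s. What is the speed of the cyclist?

5.6 m/s

f' = f · (v − v_o)/v ⇒ v_o = v · |f'/f − 1|.
v_o = 343 × |554.79/564 − 1| = 343 × 0.01633 ≈ 5.6 m/s.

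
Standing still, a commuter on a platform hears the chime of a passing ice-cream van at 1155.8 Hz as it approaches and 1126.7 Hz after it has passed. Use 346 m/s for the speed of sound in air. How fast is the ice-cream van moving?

f₁/f₂ = (v + v_s)/(v − v_s), so v_s = v · (f₁ − f₂)/(f₁ + f₂).
v_s = 346 × (1155.8 − 1126.7)/(1155.8 + 1126.7) = 346 × 29.1/2282.5 ≈ 4.4 m/s.

4.4 m/s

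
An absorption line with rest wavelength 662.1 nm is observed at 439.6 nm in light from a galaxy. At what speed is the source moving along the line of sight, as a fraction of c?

0.388c

λ'/λ₀ = 0.6639 < 1 (blueshift), so the source is approaching.
λ'/λ₀ = √((1 − β)/(1 + β)) for an approaching source ⇒ β = (1 − r²)/(1 + r²) with r = λ'/λ₀.
β = (1 − 0.4408)/(1 + 0.4408) ≈ 0.388.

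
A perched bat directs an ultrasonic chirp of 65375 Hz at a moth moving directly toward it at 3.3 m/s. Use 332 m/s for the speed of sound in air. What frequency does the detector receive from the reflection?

66688 Hz

At the moth (a moving observer), f₁ = f₀ · (v + u)/v = 65375 × 335.3/332 ≈ 66025 Hz.
The reflection then acts as a moving source: f₂ = f₁ · v/(v − u) ≈ 66688 Hz.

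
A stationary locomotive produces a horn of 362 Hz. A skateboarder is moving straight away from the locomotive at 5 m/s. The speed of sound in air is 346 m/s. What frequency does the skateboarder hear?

Only the observer moves, away from the source, so f' = f · (v − v_o)/v.
f' = 362 × (346 − 5)/346 = 362 × 341/346 ≈ 357 Hz.

357 Hz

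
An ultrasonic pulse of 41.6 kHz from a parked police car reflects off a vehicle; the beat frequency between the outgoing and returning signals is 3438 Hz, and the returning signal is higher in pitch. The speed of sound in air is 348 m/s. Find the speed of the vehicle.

Double Doppler shift off a moving reflector: f₂ = f₀ · (v + u)/(v − u) (u > 0 toward emitter).
Returning signal is higher, so f₂ = f₀ + Δf = 41600 + 3438 = 45038 Hz.
Rearranging, u = v · (f₂ − f₀)/(f₂ + f₀) = 348 × 3438/86638 ≈ 13.8 m/s.
So the vehicle is moving at 13.8 m/s toward the emitter.

13.8 m/s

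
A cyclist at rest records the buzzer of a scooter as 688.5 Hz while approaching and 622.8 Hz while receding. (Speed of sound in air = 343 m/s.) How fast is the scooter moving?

f₁/f₂ = (v + v_s)/(v − v_s), so v_s = v · (f₁ − f₂)/(f₁ + f₂).
v_s = 343 × (688.5 − 622.8)/(688.5 + 622.8) = 343 × 65.7/1311.3 ≈ 17.2 m/s.

17.2 m/s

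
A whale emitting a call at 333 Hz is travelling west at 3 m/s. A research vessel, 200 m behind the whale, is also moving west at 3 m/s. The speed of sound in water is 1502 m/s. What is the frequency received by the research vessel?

The research vessel is behind, so the whale is moving away from it while the research vessel is moving toward the whale.
With source receding and observer approaching, f' = f · (v + v_o)/(v + v_s).
f' = 333 × (1502 + 3)/(1502 + 3) = 333 × 1505/1505 ≈ 333 Hz.

333 Hz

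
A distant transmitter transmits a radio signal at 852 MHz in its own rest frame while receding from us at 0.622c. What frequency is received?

411.3 MHz

Relativistic Doppler for frequency: f' = f₀ · √((1 − β)/(1 + β)).
f' = 852 × √(0.3780/1.6220) = 852 × 0.48275 ≈ 411.3 MHz.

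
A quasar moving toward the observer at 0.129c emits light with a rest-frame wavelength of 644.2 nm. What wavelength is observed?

565.8 nm

Relativistic Doppler for wavelength: λ' = λ₀ · √((1 − β)/(1 + β)).
λ' = 644.2 × √(0.8710/1.1290) = 644.2 × 0.87834 ≈ 565.8 nm.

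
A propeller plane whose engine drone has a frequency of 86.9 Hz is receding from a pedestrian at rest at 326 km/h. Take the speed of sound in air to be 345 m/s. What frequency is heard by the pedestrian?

69 Hz

326 km/h = 90.56 m/s.
Moving source, stationary observer: f' = f · v/(v + v_s) since the source is receding.
f' = 86.9 × 345/(345 + 90.56) = 86.9 × 345/435.6 ≈ 69 Hz.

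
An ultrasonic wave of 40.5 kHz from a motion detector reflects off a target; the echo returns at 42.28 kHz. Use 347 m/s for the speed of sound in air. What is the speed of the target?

7.5 m/s

Double Doppler shift off a moving reflector: f₂ = f₀ · (v + u)/(v − u) (u > 0 toward emitter).
Rearranging, u = v · (f₂ − f₀)/(f₂ + f₀) = 347 × 1.78/82.78 ≈ 7.5 m/s.
So the target is moving at 7.5 m/s toward the emitter.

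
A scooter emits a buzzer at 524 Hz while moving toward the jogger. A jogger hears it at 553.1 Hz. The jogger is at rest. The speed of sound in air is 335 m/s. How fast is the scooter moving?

f' = f · v/(v − v_s) ⇒ v_s = v · |1 − f/f'|.
v_s = 335 × |1 − 524/553.1| = 335 × 0.05261 ≈ 17.6 m/s.

17.6 m/s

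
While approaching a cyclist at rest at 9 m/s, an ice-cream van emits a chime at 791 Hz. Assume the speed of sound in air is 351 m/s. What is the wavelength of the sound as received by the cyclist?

Only the source moves, toward the listener, so f' = f · v/(v − v_s).
f' = 791 × 351/(351 − 9) ≈ 812 Hz.
λ' = v/f' = 351/811.816 ≈ 43.2 cm.

43.2 cm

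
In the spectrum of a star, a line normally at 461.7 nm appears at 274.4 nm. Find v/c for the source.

λ'/λ₀ = 0.5943 < 1 (blueshift), so the source is approaching.
λ'/λ₀ = √((1 − β)/(1 + β)) for an approaching source ⇒ β = (1 − r²)/(1 + r²) with r = λ'/λ₀.
β = (1 − 0.3532)/(1 + 0.3532) ≈ 0.478.

0.478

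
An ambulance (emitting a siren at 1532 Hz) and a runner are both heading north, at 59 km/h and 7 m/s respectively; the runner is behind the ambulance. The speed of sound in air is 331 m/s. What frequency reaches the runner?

1491 Hz

59 km/h = 16.39 m/s.
The runner is behind, so the ambulance is moving away from it while the runner is moving toward the ambulance.
Both move, so f' = f · (v + v_o)/(v + v_s).
f' = 1532 × (331 + 7)/(331 + 16.39) = 1532 × 338/347.39 ≈ 1491 Hz.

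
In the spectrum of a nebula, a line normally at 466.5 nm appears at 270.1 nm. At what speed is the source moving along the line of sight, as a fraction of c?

λ'/λ₀ = 0.5790 < 1 (blueshift), so the source is approaching.
λ'/λ₀ = √((1 − β)/(1 + β)) for an approaching source ⇒ β = (1 − r²)/(1 + r²) with r = λ'/λ₀.
β = (1 − 0.3352)/(1 + 0.3352) ≈ 0.498.

0.498c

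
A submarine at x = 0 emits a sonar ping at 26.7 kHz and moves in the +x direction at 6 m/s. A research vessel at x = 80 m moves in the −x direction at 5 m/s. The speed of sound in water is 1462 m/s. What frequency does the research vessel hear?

26.9 kHz

The observer lies on the +x side, so the source is heading toward the observer and the observer is heading toward the source.
With source approaching and observer approaching, f' = f · (v + v_o)/(v − v_s).
f' = 26.7 × (1462 + 5)/(1462 − 6) = 26.7 × 1467/1456 ≈ 26.9 kHz.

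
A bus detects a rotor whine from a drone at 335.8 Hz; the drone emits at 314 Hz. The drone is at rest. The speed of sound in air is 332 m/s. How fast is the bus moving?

f' > f, so the bus is approaching.
f' = f · (v + v_o)/v ⇒ v_o = v · |f'/f − 1|.
v_o = 332 × |335.8/314 − 1| = 332 × 0.06943 ≈ 23.0 m/s.

23.0 m/s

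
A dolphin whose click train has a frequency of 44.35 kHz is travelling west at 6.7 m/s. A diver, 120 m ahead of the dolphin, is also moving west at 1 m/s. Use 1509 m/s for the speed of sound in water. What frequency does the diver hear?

The diver is ahead, so the dolphin is moving toward it while the diver is moving away from the dolphin.
General Doppler shift: f' = f · (v − v_o)/(v − v_s).
f' = 44.35 × (1509 − 1)/(1509 − 6.7) = 44.35 × 1508/1502.3 ≈ 44.5 kHz.

44.5 kHz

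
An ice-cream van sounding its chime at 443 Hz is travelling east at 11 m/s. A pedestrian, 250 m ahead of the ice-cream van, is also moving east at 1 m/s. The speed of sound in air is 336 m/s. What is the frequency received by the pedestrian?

The pedestrian is ahead, so the ice-cream van is moving toward it while the pedestrian is moving away from the ice-cream van.
With source approaching and observer receding, f' = f · (v − v_o)/(v − v_s).
f' = 443 × (336 − 1)/(336 − 11) = 443 × 335/325 ≈ 457 Hz.

457 Hz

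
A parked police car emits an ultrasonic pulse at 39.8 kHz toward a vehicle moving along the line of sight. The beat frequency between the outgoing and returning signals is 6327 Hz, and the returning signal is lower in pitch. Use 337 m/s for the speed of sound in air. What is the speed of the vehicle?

Double Doppler shift off a moving reflector: f₂ = f₀ · (v + u)/(v − u) (u > 0 toward emitter).
Returning signal is lower, so f₂ = f₀ − Δf = 39800 − 6327 = 33473 Hz.
Rearranging, u = v · (f₂ − f₀)/(f₂ + f₀) = 337 × -6327/73273 ≈ -29 m/s.
So the vehicle is moving at 29 m/s away from the emitter.

29 m/s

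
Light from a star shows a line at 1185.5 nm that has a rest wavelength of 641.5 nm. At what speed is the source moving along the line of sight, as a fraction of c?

0.547c

λ'/λ₀ = 1.8480 > 1 (redshift), so the source is receding.
λ'/λ₀ = √((1 + β)/(1 − β)) for a receding source ⇒ β = (r² − 1)/(r² + 1) with r = λ'/λ₀.
β = (3.4152 − 1)/(3.4152 + 1) ≈ 0.547.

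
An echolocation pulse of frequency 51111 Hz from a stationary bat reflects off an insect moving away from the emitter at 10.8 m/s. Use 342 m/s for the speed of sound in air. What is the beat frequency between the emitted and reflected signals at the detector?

3129 Hz

At the insect (a moving observer), f₁ = f₀ · (v − u)/v = 51111 × 331.2/342 ≈ 49497 Hz.
The reflection then acts as a moving source: f₂ = f₁ · v/(v + u) ≈ 47982 Hz.
Beat frequency: |f₂ − f₀| = 2u·f₀/(v + u) = 2 × 10.8 × 51111/352.8 ≈ 3129 Hz.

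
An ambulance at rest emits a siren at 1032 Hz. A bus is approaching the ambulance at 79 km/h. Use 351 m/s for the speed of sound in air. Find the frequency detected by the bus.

1097 Hz

79 km/h = 21.94 m/s.
Moving observer, stationary source: f' = f · (v + v_o)/v.
f' = 1032 × (351 + 21.94)/351 = 1032 × 372.94/351 ≈ 1097 Hz.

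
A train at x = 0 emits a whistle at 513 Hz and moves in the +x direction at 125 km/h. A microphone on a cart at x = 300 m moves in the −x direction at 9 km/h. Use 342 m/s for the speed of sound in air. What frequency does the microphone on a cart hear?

575 Hz

125 km/h = 34.72 m/s; 9 km/h = 2.5 m/s.
The observer lies on the +x side, so the source is heading toward the observer and the observer is heading toward the source.
Both move, so f' = f · (v + v_o)/(v − v_s).
f' = 513 × (342 + 2.5)/(342 − 34.72) = 513 × 344.5/307.28 ≈ 575 Hz.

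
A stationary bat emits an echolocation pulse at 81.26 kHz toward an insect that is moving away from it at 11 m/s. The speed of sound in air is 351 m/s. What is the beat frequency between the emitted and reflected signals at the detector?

At the insect (a moving observer), f₁ = f₀ · (v − u)/v = 81.26 × 340/351 ≈ 78.71 kHz.
On reflection it acts as a source moving away from the stationary detector: f₂ = f₁ · v/(v + u) = 78.71 × 351/362 ≈ 76.32 kHz.
Equivalently f₂ = f₀ · (v − u)/(v + u).
Beat frequency (with f₀ = 81260 Hz): |f₂ − f₀| = 2u·f₀/(v + u) = 2 × 11 × 81260/362 ≈ 4938 Hz.

4938 Hz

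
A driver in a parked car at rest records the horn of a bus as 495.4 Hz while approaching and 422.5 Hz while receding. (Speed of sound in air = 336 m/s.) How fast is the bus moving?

f₁/f₂ = (v + v_s)/(v − v_s), so v_s = v · (f₁ − f₂)/(f₁ + f₂).
v_s = 336 × (495.4 − 422.5)/(495.4 + 422.5) = 336 × 72.9/917.9 ≈ 27 m/s.

27 m/s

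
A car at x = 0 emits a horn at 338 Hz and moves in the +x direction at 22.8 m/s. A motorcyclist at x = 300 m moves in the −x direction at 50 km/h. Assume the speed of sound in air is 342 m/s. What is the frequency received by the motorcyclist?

377 Hz

50 km/h = 13.89 m/s.
The observer lies on the +x side, so the source is heading toward the observer and the observer is heading toward the source.
General Doppler shift: f' = f · (v + v_o)/(v − v_s).
f' = 338 × (342 + 13.89)/(342 − 22.8) = 338 × 355.89/319.2 ≈ 377 Hz.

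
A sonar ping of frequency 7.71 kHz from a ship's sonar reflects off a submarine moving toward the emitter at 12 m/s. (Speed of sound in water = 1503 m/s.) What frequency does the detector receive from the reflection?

7.83 kHz

The submarine first receives the wave as a moving observer: f₁ = f₀ · (v + u)/v = 7.71 × (1503 + 12)/1503 ≈ 7.77 kHz.
On reflection it acts as a source moving toward the stationary detector: f₂ = f₁ · v/(v − u) = 7.77 × 1503/1491 ≈ 7.83 kHz.
Equivalently f₂ = f₀ · (v + u)/(v − u).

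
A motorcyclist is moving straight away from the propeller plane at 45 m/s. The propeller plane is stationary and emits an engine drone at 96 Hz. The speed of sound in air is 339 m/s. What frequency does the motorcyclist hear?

83 Hz

Only the observer moves, away from the source, so f' = f · (v − v_o)/v.
f' = 96 × (339 − 45)/339 = 96 × 294/339 ≈ 83 Hz.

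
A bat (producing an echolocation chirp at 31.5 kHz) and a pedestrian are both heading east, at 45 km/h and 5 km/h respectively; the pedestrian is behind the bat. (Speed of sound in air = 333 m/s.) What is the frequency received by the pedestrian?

30.5 kHz

45 km/h = 12.5 m/s; 5 km/h = 1.389 m/s.
The pedestrian is behind, so the bat is moving away from it while the pedestrian is moving toward the bat.
General Doppler shift: f' = f · (v + v_o)/(v + v_s).
f' = 31.5 × (333 + 1.389)/(333 + 12.5) = 31.5 × 334.39/345.5 ≈ 30.5 kHz.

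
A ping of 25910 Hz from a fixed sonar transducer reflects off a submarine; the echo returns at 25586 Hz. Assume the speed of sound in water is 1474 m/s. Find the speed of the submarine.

Double Doppler shift off a moving reflector: f₂ = f₀ · (v + u)/(v − u) (u > 0 toward emitter).
Rearranging, u = v · (f₂ − f₀)/(f₂ + f₀) = 1474 × -324/51496 ≈ -9.3 m/s.
So the submarine is moving at 9.3 m/s away from the emitter.

9.3 m/s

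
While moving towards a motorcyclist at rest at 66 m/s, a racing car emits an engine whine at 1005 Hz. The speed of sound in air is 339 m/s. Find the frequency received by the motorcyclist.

1248 Hz

Moving source, stationary observer: f' = f · v/(v − v_s) since the source is approaching.
f' = 1005 × 339/(339 − 66) = 1005 × 339/273 ≈ 1248 Hz.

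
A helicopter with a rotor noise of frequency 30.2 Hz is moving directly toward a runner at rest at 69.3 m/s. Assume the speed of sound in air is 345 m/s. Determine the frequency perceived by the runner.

With the source moving toward a stationary observer, f' = f · v/(v − v_s).
f' = 30.2 × 345/(345 − 69.3) = 30.2 × 345/275.7 ≈ 37.8 Hz.

37.8 Hz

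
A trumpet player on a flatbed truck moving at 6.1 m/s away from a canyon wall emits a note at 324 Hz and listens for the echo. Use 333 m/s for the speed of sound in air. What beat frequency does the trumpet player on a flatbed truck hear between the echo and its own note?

The canyon wall receives the sound from a moving source: f₁ = f₀ · v/(v + v_e) = 324 × 333/339.1 ≈ 318.17 Hz.
On the return leg the trumpet player on a flatbed truck is a moving observer: f₂ = f₁ · (v − v_e)/v = 318.17 × 326.9/333 ≈ 312.34 Hz.
Beat against the emitted tone: |f₂ − f₀| = 2v_e·f₀/(v + v_e) = 2 × 6.1 × 324/339.1 ≈ 11.7 Hz.

11.7 Hz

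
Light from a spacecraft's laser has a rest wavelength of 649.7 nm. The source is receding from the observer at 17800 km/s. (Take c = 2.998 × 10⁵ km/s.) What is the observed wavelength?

689.5 nm

β = v/c = 17800/299800 = 0.0594.
Relativistic Doppler for wavelength: λ' = λ₀ · √((1 + β)/(1 − β)).
λ' = 649.7 × √(1.0594/0.9406) = 649.7 × 1.06125 ≈ 689.5 nm.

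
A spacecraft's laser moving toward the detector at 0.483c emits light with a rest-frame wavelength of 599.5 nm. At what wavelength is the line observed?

Relativistic Doppler for wavelength: λ' = λ₀ · √((1 − β)/(1 + β)).
λ' = 599.5 × √(0.5170/1.4830) = 599.5 × 0.59044 ≈ 354.0 nm.

354.0 nm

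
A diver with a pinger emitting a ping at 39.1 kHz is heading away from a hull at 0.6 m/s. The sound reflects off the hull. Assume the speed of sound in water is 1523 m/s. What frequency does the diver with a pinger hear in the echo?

39.1 kHz

The hull receives the sound from a moving source: f₁ = f₀ · v/(v + v_e) = 39.1 × 1523/1523.6 ≈ 39.1 kHz.
On the return leg the diver with a pinger is a moving observer: f₂ = f₁ · (v − v_e)/v = 39.1 × 1522.4/1523 ≈ 39.1 kHz.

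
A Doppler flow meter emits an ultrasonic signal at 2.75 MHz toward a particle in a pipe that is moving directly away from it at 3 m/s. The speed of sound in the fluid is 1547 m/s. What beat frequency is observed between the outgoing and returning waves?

The particle in a pipe first receives the wave as a moving observer: f₁ = f₀ · (v − u)/v = 2.75 × (1547 − 3)/1547 ≈ 2.74467 MHz.
The reflection then acts as a moving source: f₂ = f₁ · v/(v + u) ≈ 2.73935 MHz.
Beat frequency (with f₀ = 2750000 Hz): |f₂ − f₀| = 2u·f₀/(v + u) = 2 × 3 × 2750000/1550 ≈ 10645 Hz.

10645 Hz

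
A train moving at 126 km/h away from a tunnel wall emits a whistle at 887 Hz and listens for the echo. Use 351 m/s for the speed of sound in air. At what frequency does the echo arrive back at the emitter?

726 Hz

126 km/h = 35 m/s.
The tunnel wall receives the sound from a moving source: f₁ = f₀ · v/(v + v_e) = 887 × 351/386 ≈ 807 Hz.
On the return leg the train is a moving observer: f₂ = f₁ · (v − v_e)/v = 807 × 316/351 ≈ 726 Hz.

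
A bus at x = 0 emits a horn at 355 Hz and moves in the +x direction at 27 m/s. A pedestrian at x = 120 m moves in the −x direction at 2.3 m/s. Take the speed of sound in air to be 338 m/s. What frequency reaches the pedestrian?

388 Hz

The observer lies on the +x side, so the source is heading toward the observer and the observer is heading toward the source.
Both move, so f' = f · (v + v_o)/(v − v_s).
f' = 355 × (338 + 2.3)/(338 − 27) = 355 × 340.3/311 ≈ 388 Hz.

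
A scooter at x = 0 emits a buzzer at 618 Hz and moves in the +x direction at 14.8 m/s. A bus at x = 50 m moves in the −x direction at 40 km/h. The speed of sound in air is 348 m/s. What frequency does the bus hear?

40 km/h = 11.11 m/s.
The observer lies on the +x side, so the source is heading toward the observer and the observer is heading toward the source.
General Doppler shift: f' = f · (v + v_o)/(v − v_s).
f' = 618 × (348 + 11.11)/(348 − 14.8) = 618 × 359.11/333.2 ≈ 666 Hz.

666 Hz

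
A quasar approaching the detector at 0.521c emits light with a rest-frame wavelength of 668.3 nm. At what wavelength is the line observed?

Relativistic Doppler for wavelength: λ' = λ₀ · √((1 − β)/(1 + β)).
λ' = 668.3 × √(0.4790/1.5210) = 668.3 × 0.56118 ≈ 375.0 nm.

375.0 nm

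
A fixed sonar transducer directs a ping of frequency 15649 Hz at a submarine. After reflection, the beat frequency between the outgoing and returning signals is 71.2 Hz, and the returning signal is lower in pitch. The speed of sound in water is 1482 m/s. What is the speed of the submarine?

3.4 m/s

Double Doppler shift off a moving reflector: f₂ = f₀ · (v + u)/(v − u) (u > 0 toward emitter).
Returning signal is lower, so f₂ = f₀ − Δf = 15649 − 71.2 = 15577.8 Hz.
Rearranging, u = v · (f₂ − f₀)/(f₂ + f₀) = 1482 × -71.2/31226.8 ≈ -3.4 m/s.
So the submarine is moving at 3.4 m/s away from the emitter.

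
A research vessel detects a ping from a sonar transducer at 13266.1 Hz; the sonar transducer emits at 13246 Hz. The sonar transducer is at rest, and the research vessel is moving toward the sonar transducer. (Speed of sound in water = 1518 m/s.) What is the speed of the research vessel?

f' = f · (v + v_o)/v ⇒ v_o = v · |f'/f − 1|.
v_o = 1518 × |13266.1/13246 − 1| = 1518 × 0.001517 ≈ 2.30 m/s.

2.30 m/s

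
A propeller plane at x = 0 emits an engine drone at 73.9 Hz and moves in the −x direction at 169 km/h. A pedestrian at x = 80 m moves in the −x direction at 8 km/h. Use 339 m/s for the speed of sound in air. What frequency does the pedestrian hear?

65 Hz

169 km/h = 46.94 m/s; 8 km/h = 2.222 m/s.
The observer lies on the +x side, so the source is heading away from the observer and the observer is heading toward the source.
Both move, so f' = f · (v + v_o)/(v + v_s).
f' = 73.9 × (339 + 2.222)/(339 + 46.94) = 73.9 × 341.22/385.94 ≈ 65 Hz.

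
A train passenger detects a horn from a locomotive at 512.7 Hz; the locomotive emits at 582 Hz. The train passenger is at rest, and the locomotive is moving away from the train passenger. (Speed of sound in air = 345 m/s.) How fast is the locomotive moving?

47 m/s

f' = f · v/(v + v_s) ⇒ v_s = v · |1 − f/f'|.
v_s = 345 × |1 − 582/512.7| = 345 × 0.1352 ≈ 47 m/s.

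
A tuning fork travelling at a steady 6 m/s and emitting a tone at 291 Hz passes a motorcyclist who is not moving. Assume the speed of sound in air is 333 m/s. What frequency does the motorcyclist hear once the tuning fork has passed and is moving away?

Receding: f₂ = f · v/(v + v_s) = 291 × 333/339 ≈ 286 Hz.

286 Hz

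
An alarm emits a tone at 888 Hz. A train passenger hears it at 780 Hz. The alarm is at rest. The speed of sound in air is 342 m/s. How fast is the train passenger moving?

f' < f, so the train passenger is receding.
f' = f · (v − v_o)/v ⇒ v_o = v · |f'/f − 1|.
v_o = 342 × |780/888 − 1| = 342 × 0.1216 ≈ 42 m/s.

42 m/s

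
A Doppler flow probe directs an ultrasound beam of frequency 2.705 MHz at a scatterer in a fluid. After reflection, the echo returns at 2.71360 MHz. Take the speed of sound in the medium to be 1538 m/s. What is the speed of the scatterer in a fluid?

Double Doppler shift off a moving reflector: f₂ = f₀ · (v + u)/(v − u) (u > 0 toward emitter).
Rearranging, u = v · (f₂ − f₀)/(f₂ + f₀) = 1538 × 0.00860/5.41860 ≈ 2.44 m/s.
So the scatterer in a fluid is moving at 2.44 m/s toward the emitter.

2.44 m/s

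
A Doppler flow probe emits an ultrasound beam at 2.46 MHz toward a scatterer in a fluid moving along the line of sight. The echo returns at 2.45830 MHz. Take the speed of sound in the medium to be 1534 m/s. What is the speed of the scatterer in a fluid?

0.53 m/s

Double Doppler shift off a moving reflector: f₂ = f₀ · (v + u)/(v − u) (u > 0 toward emitter).
Rearranging, u = v · (f₂ − f₀)/(f₂ + f₀) = 1534 × -0.00170/4.91830 ≈ -0.53 m/s.
So the scatterer in a fluid is moving at 0.53 m/s away from the emitter.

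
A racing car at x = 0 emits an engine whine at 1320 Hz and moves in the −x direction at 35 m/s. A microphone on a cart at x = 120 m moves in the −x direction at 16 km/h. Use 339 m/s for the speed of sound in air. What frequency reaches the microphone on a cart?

1212 Hz

16 km/h = 4.444 m/s.
The observer lies on the +x side, so the source is heading away from the observer and the observer is heading toward the source.
General Doppler shift: f' = f · (v + v_o)/(v + v_s).
f' = 1320 × (339 + 4.444)/(339 + 35) = 1320 × 343.44/374 ≈ 1212 Hz.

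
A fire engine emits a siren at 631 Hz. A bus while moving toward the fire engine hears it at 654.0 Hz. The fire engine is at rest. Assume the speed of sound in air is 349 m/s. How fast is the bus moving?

f' = f · (v + v_o)/v ⇒ v_o = v · |f'/f − 1|.
v_o = 349 × |654.0/631 − 1| = 349 × 0.03645 ≈ 12.7 m/s.

12.7 m/s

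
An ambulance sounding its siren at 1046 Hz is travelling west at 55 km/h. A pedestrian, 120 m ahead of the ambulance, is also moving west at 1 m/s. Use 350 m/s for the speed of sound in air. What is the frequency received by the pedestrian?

55 km/h = 15.28 m/s.
The pedestrian is ahead, so the ambulance is moving toward it while the pedestrian is moving away from the ambulance.
With source approaching and observer receding, f' = f · (v − v_o)/(v − v_s).
f' = 1046 × (350 − 1)/(350 − 15.28) = 1046 × 349/334.72 ≈ 1091 Hz.

1091 Hz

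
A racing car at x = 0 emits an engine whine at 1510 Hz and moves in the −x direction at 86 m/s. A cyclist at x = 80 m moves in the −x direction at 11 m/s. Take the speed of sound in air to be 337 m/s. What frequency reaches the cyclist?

1242 Hz

The observer lies on the +x side, so the source is heading away from the observer and the observer is heading toward the source.
General Doppler shift: f' = f · (v + v_o)/(v + v_s).
f' = 1510 × (337 + 11)/(337 + 86) = 1510 × 348/423 ≈ 1242 Hz.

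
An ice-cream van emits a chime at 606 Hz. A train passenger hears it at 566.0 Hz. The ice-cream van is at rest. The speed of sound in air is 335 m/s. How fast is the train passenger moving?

f' < f, so the train passenger is receding.
f' = f · (v − v_o)/v ⇒ v_o = v · |f'/f − 1|.
v_o = 335 × |566.0/606 − 1| = 335 × 0.06601 ≈ 22.1 m/s.

22.1 m/s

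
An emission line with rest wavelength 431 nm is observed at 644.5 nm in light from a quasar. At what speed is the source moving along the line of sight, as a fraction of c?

0.382

λ'/λ₀ = 1.4954 > 1 (redshift), so the source is receding.
λ'/λ₀ = √((1 + β)/(1 − β)) for a receding source ⇒ β = (r² − 1)/(r² + 1) with r = λ'/λ₀.
β = (2.2361 − 1)/(2.2361 + 1) ≈ 0.382.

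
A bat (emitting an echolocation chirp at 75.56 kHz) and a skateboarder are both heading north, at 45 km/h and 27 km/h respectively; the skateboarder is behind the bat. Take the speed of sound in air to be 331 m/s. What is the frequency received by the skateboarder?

74.5 kHz

45 km/h = 12.5 m/s; 27 km/h = 7.5 m/s.
The skateboarder is behind, so the bat is moving away from it while the skateboarder is moving toward the bat.
With source receding and observer approaching, f' = f · (v + v_o)/(v + v_s).
f' = 75.56 × (331 + 7.5)/(331 + 12.5) = 75.56 × 338.5/343.5 ≈ 74.5 kHz.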